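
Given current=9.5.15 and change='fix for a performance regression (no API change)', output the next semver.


Current: 9.5.15
Change category: 'fix for a performance regression (no API change)' → patch bump
SemVer rule: patch bump → increment PATCH (MAJOR and MINOR unchanged)
New: 9.5.16

9.5.16


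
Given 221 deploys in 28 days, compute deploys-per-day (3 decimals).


Formula: deployments per day = releases / days
= 221 / 28
= 7.893 deploys/day
(equivalently, 55.25 deploys/week)

7.893 deploys/day


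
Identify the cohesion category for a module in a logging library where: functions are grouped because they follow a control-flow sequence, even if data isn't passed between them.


Reasoning: Grouped by order of execution within a routine, not by data flow
Type: Procedural cohesion

Procedural cohesion


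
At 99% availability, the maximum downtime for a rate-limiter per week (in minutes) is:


Formula: allowed downtime = period * (100 - SLA) / 100
Period (week) = 10080 minutes
Unavailability fraction = (100 - 99.0) / 100
Allowed downtime = 10080 * (100 - 99.0) / 100
Allowed downtime = 100.8 minutes

100.8 minutes


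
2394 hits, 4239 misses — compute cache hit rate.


Formula: hit rate = hits / (hits + misses) * 100
hit rate = 2394 / (2394 + 4239) * 100
hit rate = 2394 / 6633 * 100
hit rate = 36.09%

36.09%


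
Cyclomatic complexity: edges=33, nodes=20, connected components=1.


Formula: V(G) = E - N + 2P
V(G) = 33 - 20 + 2*1
V(G) = 13 + 2
V(G) = 15

15


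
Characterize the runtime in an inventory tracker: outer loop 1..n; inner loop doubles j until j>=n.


Reasoning: linear outer times logarithmic inner
Complexity: O(n log n)

O(n log n)


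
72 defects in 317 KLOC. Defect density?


Defect density = defects / KLOC
Defect density = 72 / 317
Defect density = 0.227 defects/KLOC

0.227 defects/KLOC


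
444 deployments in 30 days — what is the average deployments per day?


Formula: deployments per day = releases / days
= 444 / 30
= 14.8 deploys/day
(equivalently, 103.6 deploys/week)

14.8 deploys/day


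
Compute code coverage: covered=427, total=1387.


Coverage = covered / total * 100
Coverage = 427 / 1387 * 100
Coverage = 30.79%

30.79%


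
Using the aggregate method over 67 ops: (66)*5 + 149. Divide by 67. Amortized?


Formula: Amortized cost = Total cost / Operations
Total cost = (66 * 5) + (1 * 149)
Total cost = 330 + 149 = 479
Amortized = 479 / 67 = 7.1493

7.1493


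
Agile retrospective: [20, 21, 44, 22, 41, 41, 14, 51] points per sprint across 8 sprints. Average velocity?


Formula: Avg velocity = Total points / Number of sprints
Points: [20, 21, 44, 22, 41, 41, 14, 51]
Sum = 20 + 21 + 44 + 22 + 41 + 41 + 14 + 51 = 254
Avg velocity = 254 / 8 = 31.75 points/sprint

31.75 points/sprint


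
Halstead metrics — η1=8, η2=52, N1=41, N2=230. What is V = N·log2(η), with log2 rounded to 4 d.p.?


Formula: V = N * log2(η), where N = N1 + N2 and η = η1 + η2
η = 8 + 52 = 60
N = 41 + 230 = 271
log2(60) ≈ 5.9069
V = 271 * 5.9069 = 1600.77

1600.77


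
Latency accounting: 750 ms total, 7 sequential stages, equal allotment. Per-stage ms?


Formula: per_stage = total_budget / stages
per_stage = 750 / 7
per_stage = 107.14 ms

107.14 ms


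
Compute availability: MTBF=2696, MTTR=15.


Availability = MTBF / (MTBF + MTTR)
Availability = 2696 / (2696 + 15)
Availability = 2696 / 2711
Availability = 99.4467%

99.4467%


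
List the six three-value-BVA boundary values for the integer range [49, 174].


Range: [49, 174]
Boundaries: just below min, min, min+1, max-1, max, just above max
Values: [48, 49, 50, 173, 174, 175]

[48, 49, 50, 173, 174, 175]


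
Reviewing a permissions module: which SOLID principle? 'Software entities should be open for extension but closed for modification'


This describes the Open/Closed Principle (OCP)

Open/Closed Principle (OCP)


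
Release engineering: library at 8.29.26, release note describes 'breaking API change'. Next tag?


Current: 8.29.26
Change category: 'breaking API change' → major bump
SemVer rule: major bump → increment MAJOR, reset MINOR and PATCH to 0
New: 9.0.0

9.0.0


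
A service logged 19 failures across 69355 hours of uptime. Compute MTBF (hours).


Formula: MTBF = Total operating time / Number of failures
MTBF = 69355 / 19
MTBF = 3650.26 hours

3650.26 hours


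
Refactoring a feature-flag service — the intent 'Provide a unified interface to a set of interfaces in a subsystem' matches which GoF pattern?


This matches the Facade pattern

Facade


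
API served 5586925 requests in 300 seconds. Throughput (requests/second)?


Formula: throughput = requests / seconds
throughput = 5586925 / 300
throughput = 18623.08 requests/second

18623.08 requests/second


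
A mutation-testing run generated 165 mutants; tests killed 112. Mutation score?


Mutation score = killed / total * 100
Mutation score = 112 / 165 * 100
Mutation score = 67.88%

67.88%


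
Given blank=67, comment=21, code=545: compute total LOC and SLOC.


Total LOC = blank + comment + code
Total LOC = 67 + 21 + 545 = 633
SLOC (source only) = code = 545

Total LOC: 633, SLOC: 545


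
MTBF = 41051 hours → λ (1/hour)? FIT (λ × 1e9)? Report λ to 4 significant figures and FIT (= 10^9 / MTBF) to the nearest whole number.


Formula: λ = 1 / MTBF; FIT = λ × 1e9 = 1e9 / MTBF
λ = 1 / 41051 ≈ 2.436e-05 failures/hour
FIT = 1e9 / 41051 ≈ 24360 failures per 1e9 hours (nearest whole number)

λ = 2.436e-05 /h, FIT = 24360


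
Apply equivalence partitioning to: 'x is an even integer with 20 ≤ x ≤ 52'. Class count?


Constraint: even integers in [20, 52]
Class 1: x < 20 — out-of-range invalid
Class 2: x in [20,52] but odd — wrong type invalid
Class 3: x in [20,52] and even — valid
Class 4: x > 52 — out-of-range invalid
Total equivalence classes: 4

4 equivalence classes


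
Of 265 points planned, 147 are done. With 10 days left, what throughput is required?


Formula: Required rate = Remaining points / Days left
Remaining = 265 - 147 = 118 points
Required rate = 118 / 10 = 11.8 points/day

11.8 points/day


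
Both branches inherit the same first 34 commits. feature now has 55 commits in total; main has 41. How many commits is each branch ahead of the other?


Common ancestor: commit #34
feature commits after divergence: 55 - 34 = 21
main commits after divergence: 41 - 34 = 7
feature is 21 commits ahead of main
main is 7 commits ahead of feature

feature ahead: 21, main ahead: 7


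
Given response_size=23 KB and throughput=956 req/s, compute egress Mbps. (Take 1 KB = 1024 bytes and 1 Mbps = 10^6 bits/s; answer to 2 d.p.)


Formula: Mbps = payload_bytes * RPS * 8 / 1e6
Payload per request = 23 KB = 23 * 1024 = 23552 bytes
Total bytes/sec = 23552 * 956 = 22515712
Total bits/sec = 22515712 * 8 = 180125696
Mbps = 180125696 / 1e6 = 180.13

180.13 Mbps


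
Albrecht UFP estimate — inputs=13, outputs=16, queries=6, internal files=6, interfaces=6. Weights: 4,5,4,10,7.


UFP = EI*4 + EO*5 + EQ*4 + ILF*10 + EIF*7
UFP = 13*4 + 16*5 + 6*4 + 6*10 + 6*7
UFP = 52 + 80 + 24 + 60 + 42
UFP = 258

258


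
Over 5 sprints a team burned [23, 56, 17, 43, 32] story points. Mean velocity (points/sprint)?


Formula: Avg velocity = Total points / Number of sprints
Points: [23, 56, 17, 43, 32]
Sum = 23 + 56 + 17 + 43 + 32 = 171
Avg velocity = 171 / 5 = 34.2 points/sprint

34.2 points/sprint


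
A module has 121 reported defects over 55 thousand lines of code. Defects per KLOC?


Defect density = defects / KLOC
Defect density = 121 / 55
Defect density = 2.2 defects/KLOC

2.2 defects/KLOC


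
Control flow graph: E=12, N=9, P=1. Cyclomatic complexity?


Formula: V(G) = E - N + 2P
V(G) = 12 - 9 + 2*1
V(G) = 3 + 2
V(G) = 5

5


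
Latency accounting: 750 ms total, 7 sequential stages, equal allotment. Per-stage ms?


Formula: per_stage = total_budget / stages
per_stage = 750 / 7
per_stage = 107.14 ms

107.14 ms


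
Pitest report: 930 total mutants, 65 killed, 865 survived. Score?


Mutation score = killed / total * 100
Mutation score = 65 / 930 * 100
Mutation score = 6.99%

6.99%


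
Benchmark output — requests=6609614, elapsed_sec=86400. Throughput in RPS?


Formula: throughput = requests / seconds
throughput = 6609614 / 86400
throughput = 76.5 requests/second

76.5 requests/second


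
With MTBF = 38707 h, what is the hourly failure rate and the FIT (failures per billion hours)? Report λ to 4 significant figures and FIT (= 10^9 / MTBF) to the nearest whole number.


Formula: λ = 1 / MTBF; FIT = λ × 1e9 = 1e9 / MTBF
λ = 1 / 38707 ≈ 2.584e-05 failures/hour
FIT = 1e9 / 38707 ≈ 25835 failures per 1e9 hours (nearest whole number)

λ = 2.584e-05 /h, FIT = 25835


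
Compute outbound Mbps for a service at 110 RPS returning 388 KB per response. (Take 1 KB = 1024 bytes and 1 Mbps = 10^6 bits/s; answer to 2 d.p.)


Formula: Mbps = payload_bytes * RPS * 8 / 1e6
Payload per request = 388 KB = 388 * 1024 = 397312 bytes
Total bytes/sec = 397312 * 110 = 43704320
Total bits/sec = 43704320 * 8 = 349634560
Mbps = 349634560 / 1e6 = 349.63

349.63 Mbps


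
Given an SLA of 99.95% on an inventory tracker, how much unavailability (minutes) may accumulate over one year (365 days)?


Formula: allowed downtime = period * (100 - SLA) / 100
Period (year (365 days)) = 525600 minutes
Unavailability fraction = (100 - 99.95) / 100
Allowed downtime = 525600 * (100 - 99.95) / 100
Allowed downtime = 262.8 minutes

262.8 minutes


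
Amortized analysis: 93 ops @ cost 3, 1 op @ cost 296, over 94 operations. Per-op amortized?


Formula: Amortized cost = Total cost / Operations
Total cost = (93 * 3) + (1 * 296)
Total cost = 279 + 296 = 575
Amortized = 575 / 94 = 6.117

6.117


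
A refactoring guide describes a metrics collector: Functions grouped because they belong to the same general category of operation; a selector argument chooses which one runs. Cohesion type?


Reasoning: Grouped by category of activity, not by data or sequence
Type: Logical cohesion

Logical cohesion


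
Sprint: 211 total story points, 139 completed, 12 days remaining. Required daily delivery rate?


Formula: Required rate = Remaining points / Days left
Remaining = 211 - 139 = 72 points
Required rate = 72 / 12 = 6.0 points/day

6.0 points/day


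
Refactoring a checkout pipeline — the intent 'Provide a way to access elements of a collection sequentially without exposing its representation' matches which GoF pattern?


This matches the Iterator pattern

Iterator


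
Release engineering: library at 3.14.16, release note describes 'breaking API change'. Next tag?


Current: 3.14.16
Change category: 'breaking API change' → major bump
SemVer rule: major bump → increment MAJOR, reset MINOR and PATCH to 0
New: 4.0.0

4.0.0


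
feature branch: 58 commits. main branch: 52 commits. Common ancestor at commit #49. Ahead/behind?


Common ancestor: commit #49
feature commits after divergence: 58 - 49 = 9
main commits after divergence: 52 - 49 = 3
feature is 9 commits ahead of main
main is 3 commits ahead of feature

feature ahead: 9, main ahead: 3


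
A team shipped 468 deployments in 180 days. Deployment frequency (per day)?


Formula: deployments per day = releases / days
= 468 / 180
= 2.6 deploys/day
(equivalently, 18.2 deploys/week)

2.6 deploys/day


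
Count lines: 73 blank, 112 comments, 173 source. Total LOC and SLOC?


Total LOC = blank + comment + code
Total LOC = 73 + 112 + 173 = 358
SLOC (source only) = code = 173

Total LOC: 358, SLOC: 173


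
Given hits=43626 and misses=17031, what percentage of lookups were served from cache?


Formula: hit rate = hits / (hits + misses) * 100
hit rate = 43626 / (43626 + 17031) * 100
hit rate = 43626 / 60657 * 100
hit rate = 71.92%

71.92%


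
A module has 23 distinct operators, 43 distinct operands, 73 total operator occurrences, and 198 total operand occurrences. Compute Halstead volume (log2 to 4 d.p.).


Formula: V = N * log2(η), where N = N1 + N2 and η = η1 + η2
η = 23 + 43 = 66
N = 73 + 198 = 271
log2(66) ≈ 6.0444
V = 271 * 6.0444 = 1638.03

1638.03


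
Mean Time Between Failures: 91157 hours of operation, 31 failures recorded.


Formula: MTBF = Total operating time / Number of failures
MTBF = 91157 / 31
MTBF = 2940.55 hours

2940.55 hours


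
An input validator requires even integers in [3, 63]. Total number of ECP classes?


Constraint: even integers in [3, 63]
Class 1: x < 3 — out-of-range invalid
Class 2: x in [3,63] but odd — wrong type invalid
Class 3: x in [3,63] and even — valid
Class 4: x > 63 — out-of-range invalid
Total equivalence classes: 4

4 equivalence classes


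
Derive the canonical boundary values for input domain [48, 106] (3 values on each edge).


Range: [48, 106]
Boundaries: just below min, min, min+1, max-1, max, just above max
Values: [47, 48, 49, 105, 106, 107]

[47, 48, 49, 105, 106, 107]


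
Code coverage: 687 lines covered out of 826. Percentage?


Coverage = covered / total * 100
Coverage = 687 / 826 * 100
Coverage = 83.17%

83.17%


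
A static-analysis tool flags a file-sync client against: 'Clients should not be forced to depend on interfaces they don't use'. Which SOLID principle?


This describes the Interface Segregation Principle (ISP)

Interface Segregation Principle (ISP)


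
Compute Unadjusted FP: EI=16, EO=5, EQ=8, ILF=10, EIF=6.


UFP = EI*4 + EO*5 + EQ*4 + ILF*10 + EIF*7
UFP = 16*4 + 5*5 + 8*4 + 10*10 + 6*7
UFP = 64 + 25 + 32 + 100 + 42
UFP = 263

263


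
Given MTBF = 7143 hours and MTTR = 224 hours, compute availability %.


Availability = MTBF / (MTBF + MTTR)
Availability = 7143 / (7143 + 224)
Availability = 7143 / 7367
Availability = 96.9594%

96.9594%


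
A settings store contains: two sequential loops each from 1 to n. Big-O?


Reasoning: sequential dominates: O(n) + O(n) = O(n)
Complexity: O(n)

O(n)


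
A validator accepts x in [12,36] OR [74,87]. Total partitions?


Valid ranges: [12,36] and [74,87]
Class 1: x < 12 — invalid
Class 2: 12 ≤ x ≤ 36 — valid
Class 3: 36 < x < 74 — invalid (gap between ranges)
Class 4: 74 ≤ x ≤ 87 — valid
Class 5: x > 87 — invalid
Total equivalence classes: 5

5 equivalence classes


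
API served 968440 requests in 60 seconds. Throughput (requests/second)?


Formula: throughput = requests / seconds
throughput = 968440 / 60
throughput = 16140.67 requests/second

16140.67 requests/second


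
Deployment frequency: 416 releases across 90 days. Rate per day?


Formula: deployments per day = releases / days
= 416 / 90
= 4.622 deploys/day
(equivalently, 32.36 deploys/week)

4.622 deploys/day


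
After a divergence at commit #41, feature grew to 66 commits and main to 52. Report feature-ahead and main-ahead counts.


Common ancestor: commit #41
feature commits after divergence: 66 - 41 = 25
main commits after divergence: 52 - 41 = 11
feature is 25 commits ahead of main
main is 11 commits ahead of feature

feature ahead: 25, main ahead: 11


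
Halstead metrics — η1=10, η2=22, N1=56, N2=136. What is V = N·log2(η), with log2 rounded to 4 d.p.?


Formula: V = N * log2(η), where N = N1 + N2 and η = η1 + η2
η = 10 + 22 = 32
N = 56 + 136 = 192
log2(32) ≈ 5.0000
V = 192 * 5.0000 = 960.00

960.00


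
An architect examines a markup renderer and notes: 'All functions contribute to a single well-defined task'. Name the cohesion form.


Reasoning: Best: single purpose
Type: Functional cohesion

Functional cohesion


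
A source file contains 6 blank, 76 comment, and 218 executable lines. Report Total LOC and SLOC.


Total LOC = blank + comment + code
Total LOC = 6 + 76 + 218 = 300
SLOC (source only) = code = 218

Total LOC: 300, SLOC: 218


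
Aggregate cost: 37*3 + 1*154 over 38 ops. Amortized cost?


Formula: Amortized cost = Total cost / Operations
Total cost = (37 * 3) + (1 * 154)
Total cost = 111 + 154 = 265
Amortized = 265 / 38 = 6.9737

6.9737


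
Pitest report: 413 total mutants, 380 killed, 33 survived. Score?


Mutation score = killed / total * 100
Mutation score = 380 / 413 * 100
Mutation score = 92.01%

92.01%


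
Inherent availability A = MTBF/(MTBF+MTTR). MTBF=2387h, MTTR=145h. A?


Availability = MTBF / (MTBF + MTTR)
Availability = 2387 / (2387 + 145)
Availability = 2387 / 2532
Availability = 94.2733%

94.2733%


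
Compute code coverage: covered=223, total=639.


Coverage = covered / total * 100
Coverage = 223 / 639 * 100
Coverage = 34.9%

34.9%


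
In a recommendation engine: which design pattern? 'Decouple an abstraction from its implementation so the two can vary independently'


This matches the Bridge pattern

Bridge


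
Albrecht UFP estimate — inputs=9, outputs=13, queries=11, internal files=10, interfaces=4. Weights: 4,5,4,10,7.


UFP = EI*4 + EO*5 + EQ*4 + ILF*10 + EIF*7
UFP = 9*4 + 13*5 + 11*4 + 10*10 + 4*7
UFP = 36 + 65 + 44 + 100 + 28
UFP = 273

273


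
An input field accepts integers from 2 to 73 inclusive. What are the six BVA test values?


Range: [2, 73]
Boundaries: just below min, min, min+1, max-1, max, just above max
Values: [1, 2, 3, 72, 73, 74]

[1, 2, 3, 72, 73, 74]


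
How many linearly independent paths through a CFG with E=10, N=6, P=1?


Formula: V(G) = E - N + 2P
V(G) = 10 - 6 + 2*1
V(G) = 4 + 2
V(G) = 6

6


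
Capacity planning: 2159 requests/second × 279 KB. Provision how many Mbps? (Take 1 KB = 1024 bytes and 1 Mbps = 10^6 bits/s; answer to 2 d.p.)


Formula: Mbps = payload_bytes * RPS * 8 / 1e6
Payload per request = 279 KB = 279 * 1024 = 285696 bytes
Total bytes/sec = 285696 * 2159 = 616817664
Total bits/sec = 616817664 * 8 = 4934541312
Mbps = 4934541312 / 1e6 = 4934.54

4934.54 Mbps


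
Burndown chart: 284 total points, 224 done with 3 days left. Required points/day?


Formula: Required rate = Remaining points / Days left
Remaining = 284 - 224 = 60 points
Required rate = 60 / 3 = 20.0 points/day

20.0 points/day


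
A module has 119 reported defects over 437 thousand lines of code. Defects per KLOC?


Defect density = defects / KLOC
Defect density = 119 / 437
Defect density = 0.272 defects/KLOC

0.272 defects/KLOC


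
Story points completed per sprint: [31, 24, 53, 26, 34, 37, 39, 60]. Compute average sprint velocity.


Formula: Avg velocity = Total points / Number of sprints
Points: [31, 24, 53, 26, 34, 37, 39, 60]
Sum = 31 + 24 + 53 + 26 + 34 + 37 + 39 + 60 = 304
Avg velocity = 304 / 8 = 38.0 points/sprint

38.0 points/sprint


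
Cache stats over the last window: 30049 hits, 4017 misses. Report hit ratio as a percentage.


Formula: hit rate = hits / (hits + misses) * 100
hit rate = 30049 / (30049 + 4017) * 100
hit rate = 30049 / 34066 * 100
hit rate = 88.21%

88.21%


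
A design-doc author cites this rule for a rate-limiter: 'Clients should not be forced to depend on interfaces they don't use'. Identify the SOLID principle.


This describes the Interface Segregation Principle (ISP)

Interface Segregation Principle (ISP)


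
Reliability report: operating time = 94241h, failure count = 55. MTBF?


Formula: MTBF = Total operating time / Number of failures
MTBF = 94241 / 55
MTBF = 1713.47 hours

1713.47 hours


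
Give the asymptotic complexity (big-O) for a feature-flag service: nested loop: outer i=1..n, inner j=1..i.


Reasoning: triangle: n(n+1)/2 ~ n^2/2
Complexity: O(n^2)

O(n^2)


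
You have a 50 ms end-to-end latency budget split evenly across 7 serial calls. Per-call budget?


Formula: per_stage = total_budget / stages
per_stage = 50 / 7
per_stage = 7.14 ms

7.14 ms


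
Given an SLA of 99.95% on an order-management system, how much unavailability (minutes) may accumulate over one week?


Formula: allowed downtime = period * (100 - SLA) / 100
Period (week) = 10080 minutes
Unavailability fraction = (100 - 99.95) / 100
Allowed downtime = 10080 * (100 - 99.95) / 100
Allowed downtime = 5.04 minutes

5.04 minutes


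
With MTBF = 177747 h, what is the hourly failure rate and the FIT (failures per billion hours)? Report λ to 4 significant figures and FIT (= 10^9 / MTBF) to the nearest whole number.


Formula: λ = 1 / MTBF; FIT = λ × 1e9 = 1e9 / MTBF
λ = 1 / 177747 ≈ 5.626e-06 failures/hour
FIT = 1e9 / 177747 ≈ 5626 failures per 1e9 hours (nearest whole number)

λ = 5.626e-06 /h, FIT = 5626


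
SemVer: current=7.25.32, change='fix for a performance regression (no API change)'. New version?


Current: 7.25.32
Change category: 'fix for a performance regression (no API change)' → patch bump
SemVer rule: patch bump → increment PATCH (MAJOR and MINOR unchanged)
New: 7.25.33

7.25.33


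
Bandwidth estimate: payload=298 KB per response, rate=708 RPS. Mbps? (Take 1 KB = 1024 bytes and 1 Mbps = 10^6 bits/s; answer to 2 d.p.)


Formula: Mbps = payload_bytes * RPS * 8 / 1e6
Payload per request = 298 KB = 298 * 1024 = 305152 bytes
Total bytes/sec = 305152 * 708 = 216047616
Total bits/sec = 216047616 * 8 = 1728380928
Mbps = 1728380928 / 1e6 = 1728.38

1728.38 Mbps


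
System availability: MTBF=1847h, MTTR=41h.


Availability = MTBF / (MTBF + MTTR)
Availability = 1847 / (1847 + 41)
Availability = 1847 / 1888
Availability = 97.8284%

97.8284%


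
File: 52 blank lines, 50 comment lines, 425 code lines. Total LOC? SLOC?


Total LOC = blank + comment + code
Total LOC = 52 + 50 + 425 = 527
SLOC (source only) = code = 425

Total LOC: 527, SLOC: 425


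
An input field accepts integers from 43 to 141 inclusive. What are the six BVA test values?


Range: [43, 141]
Boundaries: just below min, min, min+1, max-1, max, just above max
Values: [42, 43, 44, 140, 141, 142]

[42, 43, 44, 140, 141, 142]


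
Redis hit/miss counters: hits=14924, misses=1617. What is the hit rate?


Formula: hit rate = hits / (hits + misses) * 100
hit rate = 14924 / (14924 + 1617) * 100
hit rate = 14924 / 16541 * 100
hit rate = 90.22%

90.22%


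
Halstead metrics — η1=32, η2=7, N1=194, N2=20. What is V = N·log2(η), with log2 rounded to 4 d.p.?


Formula: V = N * log2(η), where N = N1 + N2 and η = η1 + η2
η = 32 + 7 = 39
N = 194 + 20 = 214
log2(39) ≈ 5.2854
V = 214 * 5.2854 = 1131.08

1131.08


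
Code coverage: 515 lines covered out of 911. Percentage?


Coverage = covered / total * 100
Coverage = 515 / 911 * 100
Coverage = 56.53%

56.53%


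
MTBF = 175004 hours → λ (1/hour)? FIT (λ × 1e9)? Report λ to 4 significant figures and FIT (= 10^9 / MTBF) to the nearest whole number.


Formula: λ = 1 / MTBF; FIT = λ × 1e9 = 1e9 / MTBF
λ = 1 / 175004 ≈ 5.714e-06 failures/hour
FIT = 1e9 / 175004 ≈ 5714 failures per 1e9 hours (nearest whole number)

λ = 5.714e-06 /h, FIT = 5714


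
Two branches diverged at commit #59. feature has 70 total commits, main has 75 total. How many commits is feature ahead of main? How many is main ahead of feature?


Common ancestor: commit #59
feature commits after divergence: 70 - 59 = 11
main commits after divergence: 75 - 59 = 16
feature is 11 commits ahead of main
main is 16 commits ahead of feature

feature ahead: 11, main ahead: 16


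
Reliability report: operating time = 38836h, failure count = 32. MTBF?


Formula: MTBF = Total operating time / Number of failures
MTBF = 38836 / 32
MTBF = 1213.63 hours

1213.63 hours


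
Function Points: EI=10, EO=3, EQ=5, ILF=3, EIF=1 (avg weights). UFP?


UFP = EI*4 + EO*5 + EQ*4 + ILF*10 + EIF*7
UFP = 10*4 + 3*5 + 5*4 + 3*10 + 1*7
UFP = 40 + 15 + 20 + 30 + 7
UFP = 112

112


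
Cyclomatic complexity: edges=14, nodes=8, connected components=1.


Formula: V(G) = E - N + 2P
V(G) = 14 - 8 + 2*1
V(G) = 6 + 2
V(G) = 8

8


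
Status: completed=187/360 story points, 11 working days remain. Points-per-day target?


Formula: Required rate = Remaining points / Days left
Remaining = 360 - 187 = 173 points
Required rate = 173 / 11 = 15.73 points/day

15.73 points/day


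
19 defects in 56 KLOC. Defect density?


Defect density = defects / KLOC
Defect density = 19 / 56
Defect density = 0.339 defects/KLOC

0.339 defects/KLOC


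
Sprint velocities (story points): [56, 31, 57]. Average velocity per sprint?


Formula: Avg velocity = Total points / Number of sprints
Points: [56, 31, 57]
Sum = 56 + 31 + 57 = 144
Avg velocity = 144 / 3 = 48.0 points/sprint

48.0 points/sprint


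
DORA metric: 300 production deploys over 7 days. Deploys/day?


Formula: deployments per day = releases / days
= 300 / 7
= 42.857 deploys/day
(equivalently, 300.0 deploys/week)

42.857 deploys/day


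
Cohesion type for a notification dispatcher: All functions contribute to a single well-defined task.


Reasoning: Best: single purpose
Type: Functional cohesion

Functional cohesion


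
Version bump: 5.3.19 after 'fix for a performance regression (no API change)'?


Current: 5.3.19
Change category: 'fix for a performance regression (no API change)' → patch bump
SemVer rule: patch bump → increment PATCH (MAJOR and MINOR unchanged)
New: 5.3.20

5.3.20


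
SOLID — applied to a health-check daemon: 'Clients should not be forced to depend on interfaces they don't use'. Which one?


This describes the Interface Segregation Principle (ISP)

Interface Segregation Principle (ISP)


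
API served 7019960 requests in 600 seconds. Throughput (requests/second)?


Formula: throughput = requests / seconds
throughput = 7019960 / 600
throughput = 11699.93 requests/second

11699.93 requests/second


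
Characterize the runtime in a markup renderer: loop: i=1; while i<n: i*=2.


Reasoning: i doubles each step so iterations are log2(n)
Complexity: O(log n)

O(log n)


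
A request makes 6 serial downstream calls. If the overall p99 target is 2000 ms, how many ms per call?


Formula: per_stage = total_budget / stages
per_stage = 2000 / 6
per_stage = 333.33 ms

333.33 ms


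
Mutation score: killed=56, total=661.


Mutation score = killed / total * 100
Mutation score = 56 / 661 * 100
Mutation score = 8.47%

8.47%


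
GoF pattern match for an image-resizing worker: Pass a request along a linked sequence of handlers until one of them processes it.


This matches the Chain of Responsibility pattern

Chain of Responsibility


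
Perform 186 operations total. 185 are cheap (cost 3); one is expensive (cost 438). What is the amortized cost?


Formula: Amortized cost = Total cost / Operations
Total cost = (185 * 3) + (1 * 438)
Total cost = 555 + 438 = 993
Amortized = 993 / 186 = 5.3387

5.3387


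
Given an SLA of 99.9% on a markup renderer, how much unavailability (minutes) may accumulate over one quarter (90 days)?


Formula: allowed downtime = period * (100 - SLA) / 100
Period (quarter (90 days)) = 129600 minutes
Unavailability fraction = (100 - 99.9) / 100
Allowed downtime = 129600 * (100 - 99.9) / 100
Allowed downtime = 129.6 minutes

129.6 minutes


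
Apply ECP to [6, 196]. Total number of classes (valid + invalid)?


Valid range: [6, 196]
Class 1: x < 6 — invalid
Class 2: 6 ≤ x ≤ 196 — valid
Class 3: x > 196 — invalid
Total equivalence classes: 3

3 equivalence classes


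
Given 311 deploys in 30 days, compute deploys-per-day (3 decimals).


Formula: deployments per day = releases / days
= 311 / 30
= 10.367 deploys/day
(equivalently, 72.57 deploys/week)

10.367 deploys/day


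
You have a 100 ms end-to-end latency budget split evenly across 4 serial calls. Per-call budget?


Formula: per_stage = total_budget / stages
per_stage = 100 / 4
per_stage = 25.0 ms

25.0 ms


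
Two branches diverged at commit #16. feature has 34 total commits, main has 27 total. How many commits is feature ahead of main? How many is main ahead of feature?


Common ancestor: commit #16
feature commits after divergence: 34 - 16 = 18
main commits after divergence: 27 - 16 = 11
feature is 18 commits ahead of main
main is 11 commits ahead of feature

feature ahead: 18, main ahead: 11


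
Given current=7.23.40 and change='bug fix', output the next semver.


Current: 7.23.40
Change category: 'bug fix' → patch bump
SemVer rule: patch bump → increment PATCH (MAJOR and MINOR unchanged)
New: 7.23.41

7.23.41


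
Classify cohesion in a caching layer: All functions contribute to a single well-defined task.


Reasoning: Best: single purpose
Type: Functional cohesion

Functional cohesion


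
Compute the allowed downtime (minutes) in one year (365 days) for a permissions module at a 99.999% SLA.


Formula: allowed downtime = period * (100 - SLA) / 100
Period (year (365 days)) = 525600 minutes
Unavailability fraction = (100 - 99.999) / 100
Allowed downtime = 525600 * (100 - 99.999) / 100
Allowed downtime = 5.256 minutes

5.256 minutes


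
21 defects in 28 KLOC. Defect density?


Defect density = defects / KLOC
Defect density = 21 / 28
Defect density = 0.75 defects/KLOC

0.75 defects/KLOC


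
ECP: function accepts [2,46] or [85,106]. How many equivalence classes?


Valid ranges: [2,46] and [85,106]
Class 1: x < 2 — invalid
Class 2: 2 ≤ x ≤ 46 — valid
Class 3: 46 < x < 85 — invalid (gap between ranges)
Class 4: 85 ≤ x ≤ 106 — valid
Class 5: x > 106 — invalid
Total equivalence classes: 5

5 equivalence classes


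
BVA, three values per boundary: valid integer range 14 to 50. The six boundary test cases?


Range: [14, 50]
Boundaries: just below min, min, min+1, max-1, max, just above max
Values: [13, 14, 15, 49, 50, 51]

[13, 14, 15, 49, 50, 51]


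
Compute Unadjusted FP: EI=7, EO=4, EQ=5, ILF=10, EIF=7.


UFP = EI*4 + EO*5 + EQ*4 + ILF*10 + EIF*7
UFP = 7*4 + 4*5 + 5*4 + 10*10 + 7*7
UFP = 28 + 20 + 20 + 100 + 49
UFP = 217

217


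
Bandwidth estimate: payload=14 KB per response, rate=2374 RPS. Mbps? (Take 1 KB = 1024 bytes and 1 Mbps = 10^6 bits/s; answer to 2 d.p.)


Formula: Mbps = payload_bytes * RPS * 8 / 1e6
Payload per request = 14 KB = 14 * 1024 = 14336 bytes
Total bytes/sec = 14336 * 2374 = 34033664
Total bits/sec = 34033664 * 8 = 272269312
Mbps = 272269312 / 1e6 = 272.27

272.27 Mbps


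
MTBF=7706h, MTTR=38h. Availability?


Availability = MTBF / (MTBF + MTTR)
Availability = 7706 / (7706 + 38)
Availability = 7706 / 7744
Availability = 99.5093%

99.5093%


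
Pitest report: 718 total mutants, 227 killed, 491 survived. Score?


Mutation score = killed / total * 100
Mutation score = 227 / 718 * 100
Mutation score = 31.62%

31.62%


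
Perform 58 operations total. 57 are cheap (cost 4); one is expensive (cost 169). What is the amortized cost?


Formula: Amortized cost = Total cost / Operations
Total cost = (57 * 4) + (1 * 169)
Total cost = 228 + 169 = 397
Amortized = 397 / 58 = 6.8448

6.8448


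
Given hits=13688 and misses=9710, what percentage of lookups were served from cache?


Formula: hit rate = hits / (hits + misses) * 100
hit rate = 13688 / (13688 + 9710) * 100
hit rate = 13688 / 23398 * 100
hit rate = 58.5%

58.5%


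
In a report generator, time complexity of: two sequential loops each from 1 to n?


Reasoning: sequential dominates: O(n) + O(n) = O(n)
Complexity: O(n)

O(n)


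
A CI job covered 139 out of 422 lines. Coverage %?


Coverage = covered / total * 100
Coverage = 139 / 422 * 100
Coverage = 32.94%

32.94%


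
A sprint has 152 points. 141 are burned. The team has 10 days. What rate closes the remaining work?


Formula: Required rate = Remaining points / Days left
Remaining = 152 - 141 = 11 points
Required rate = 11 / 10 = 1.1 points/day

1.1 points/day


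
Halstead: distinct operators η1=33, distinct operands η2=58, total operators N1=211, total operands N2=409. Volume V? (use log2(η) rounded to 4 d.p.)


Formula: V = N * log2(η), where N = N1 + N2 and η = η1 + η2
η = 33 + 58 = 91
N = 211 + 409 = 620
log2(91) ≈ 6.5078
V = 620 * 6.5078 = 4034.84

4034.84


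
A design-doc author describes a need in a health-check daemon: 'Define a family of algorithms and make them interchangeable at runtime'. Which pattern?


This matches the Strategy pattern

Strategy


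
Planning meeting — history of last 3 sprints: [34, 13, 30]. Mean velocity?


Formula: Avg velocity = Total points / Number of sprints
Points: [34, 13, 30]
Sum = 34 + 13 + 30 = 77
Avg velocity = 77 / 3 = 25.67 points/sprint

25.67 points/sprint


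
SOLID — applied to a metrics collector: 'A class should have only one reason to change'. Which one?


This describes the Single Responsibility Principle (SRP)

Single Responsibility Principle (SRP)


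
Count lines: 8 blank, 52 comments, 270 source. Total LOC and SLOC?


Total LOC = blank + comment + code
Total LOC = 8 + 52 + 270 = 330
SLOC (source only) = code = 270

Total LOC: 330, SLOC: 270


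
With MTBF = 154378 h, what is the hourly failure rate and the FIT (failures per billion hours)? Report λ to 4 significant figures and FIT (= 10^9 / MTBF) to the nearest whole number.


Formula: λ = 1 / MTBF; FIT = λ × 1e9 = 1e9 / MTBF
λ = 1 / 154378 ≈ 6.478e-06 failures/hour
FIT = 1e9 / 154378 ≈ 6478 failures per 1e9 hours (nearest whole number)

λ = 6.478e-06 /h, FIT = 6478


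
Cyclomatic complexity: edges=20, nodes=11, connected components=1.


Formula: V(G) = E - N + 2P
V(G) = 20 - 11 + 2*1
V(G) = 9 + 2
V(G) = 11

11


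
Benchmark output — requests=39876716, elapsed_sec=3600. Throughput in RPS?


Formula: throughput = requests / seconds
throughput = 39876716 / 3600
throughput = 11076.87 requests/second

11076.87 requests/second


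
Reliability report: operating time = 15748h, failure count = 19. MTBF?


Formula: MTBF = Total operating time / Number of failures
MTBF = 15748 / 19
MTBF = 828.84 hours

828.84 hours


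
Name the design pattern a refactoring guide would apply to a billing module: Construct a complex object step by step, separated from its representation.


This matches the Builder pattern

Builder


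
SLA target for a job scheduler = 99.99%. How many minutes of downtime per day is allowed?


Formula: allowed downtime = period * (100 - SLA) / 100
Period (day) = 1440 minutes
Unavailability fraction = (100 - 99.99) / 100
Allowed downtime = 1440 * (100 - 99.99) / 100
Allowed downtime = 0.144 minutes

0.144 minutes


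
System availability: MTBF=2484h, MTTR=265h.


Availability = MTBF / (MTBF + MTTR)
Availability = 2484 / (2484 + 265)
Availability = 2484 / 2749
Availability = 90.3601%

90.3601%


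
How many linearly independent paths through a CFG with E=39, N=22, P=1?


Formula: V(G) = E - N + 2P
V(G) = 39 - 22 + 2*1
V(G) = 17 + 2
V(G) = 19

19


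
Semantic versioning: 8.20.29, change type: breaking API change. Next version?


Current: 8.20.29
Change category: 'breaking API change' → major bump
SemVer rule: major bump → increment MAJOR, reset MINOR and PATCH to 0
New: 9.0.0

9.0.0


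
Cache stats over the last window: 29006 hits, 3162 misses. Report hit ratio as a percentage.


Formula: hit rate = hits / (hits + misses) * 100
hit rate = 29006 / (29006 + 3162) * 100
hit rate = 29006 / 32168 * 100
hit rate = 90.17%

90.17%


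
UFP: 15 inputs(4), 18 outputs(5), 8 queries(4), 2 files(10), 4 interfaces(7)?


UFP = EI*4 + EO*5 + EQ*4 + ILF*10 + EIF*7
UFP = 15*4 + 18*5 + 8*4 + 2*10 + 4*7
UFP = 60 + 90 + 32 + 20 + 28
UFP = 230

230


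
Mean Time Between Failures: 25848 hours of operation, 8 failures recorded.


Formula: MTBF = Total operating time / Number of failures
MTBF = 25848 / 8
MTBF = 3231.0 hours

3231.0 hours


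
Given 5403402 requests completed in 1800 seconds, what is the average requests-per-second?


Formula: throughput = requests / seconds
throughput = 5403402 / 1800
throughput = 3001.89 requests/second

3001.89 requests/second


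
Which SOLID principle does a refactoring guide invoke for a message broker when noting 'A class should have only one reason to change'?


This describes the Single Responsibility Principle (SRP)

Single Responsibility Principle (SRP)


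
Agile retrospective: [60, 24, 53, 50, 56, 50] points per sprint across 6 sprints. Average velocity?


Formula: Avg velocity = Total points / Number of sprints
Points: [60, 24, 53, 50, 56, 50]
Sum = 60 + 24 + 53 + 50 + 56 + 50 = 293
Avg velocity = 293 / 6 = 48.83 points/sprint

48.83 points/sprint


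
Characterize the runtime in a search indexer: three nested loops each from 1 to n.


Reasoning: three levels of nesting over n
Complexity: O(n^3)

O(n^3)


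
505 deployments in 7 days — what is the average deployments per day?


Formula: deployments per day = releases / days
= 505 / 7
= 72.143 deploys/day
(equivalently, 505.0 deploys/week)

72.143 deploys/day


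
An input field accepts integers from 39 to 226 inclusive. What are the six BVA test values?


Range: [39, 226]
Boundaries: just below min, min, min+1, max-1, max, just above max
Values: [38, 39, 40, 225, 226, 227]

[38, 39, 40, 225, 226, 227]


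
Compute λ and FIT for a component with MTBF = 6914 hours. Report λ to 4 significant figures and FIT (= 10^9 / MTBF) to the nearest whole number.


Formula: λ = 1 / MTBF; FIT = λ × 1e9 = 1e9 / MTBF
λ = 1 / 6914 ≈ 1.446e-04 failures/hour
FIT = 1e9 / 6914 ≈ 144634 failures per 1e9 hours (nearest whole number)

λ = 1.446e-04 /h, FIT = 144634


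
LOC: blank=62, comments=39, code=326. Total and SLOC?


Total LOC = blank + comment + code
Total LOC = 62 + 39 + 326 = 427
SLOC (source only) = code = 326

Total LOC: 427, SLOC: 326


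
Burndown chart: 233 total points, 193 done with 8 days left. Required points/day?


Formula: Required rate = Remaining points / Days left
Remaining = 233 - 193 = 40 points
Required rate = 40 / 8 = 5.0 points/day

5.0 points/day


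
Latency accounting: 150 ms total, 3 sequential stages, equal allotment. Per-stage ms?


Formula: per_stage = total_budget / stages
per_stage = 150 / 3
per_stage = 50.0 ms

50.0 ms


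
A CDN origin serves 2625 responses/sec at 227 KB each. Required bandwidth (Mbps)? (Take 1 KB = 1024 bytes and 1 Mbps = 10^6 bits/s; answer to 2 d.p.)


Formula: Mbps = payload_bytes * RPS * 8 / 1e6
Payload per request = 227 KB = 227 * 1024 = 232448 bytes
Total bytes/sec = 232448 * 2625 = 610176000
Total bits/sec = 610176000 * 8 = 4881408000
Mbps = 4881408000 / 1e6 = 4881.41

4881.41 Mbps


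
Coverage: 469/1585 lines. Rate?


Coverage = covered / total * 100
Coverage = 469 / 1585 * 100
Coverage = 29.59%

29.59%


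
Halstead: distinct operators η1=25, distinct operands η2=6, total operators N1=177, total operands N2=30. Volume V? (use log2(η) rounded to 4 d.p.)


Formula: V = N * log2(η), where N = N1 + N2 and η = η1 + η2
η = 25 + 6 = 31
N = 177 + 30 = 207
log2(31) ≈ 4.9542
V = 207 * 4.9542 = 1025.52

1025.52


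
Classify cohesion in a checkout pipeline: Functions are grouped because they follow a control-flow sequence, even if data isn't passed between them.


Reasoning: Grouped by order of execution within a routine, not by data flow
Type: Procedural cohesion

Procedural cohesion


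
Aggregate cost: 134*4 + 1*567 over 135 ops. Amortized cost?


Formula: Amortized cost = Total cost / Operations
Total cost = (134 * 4) + (1 * 567)
Total cost = 536 + 567 = 1103
Amortized = 1103 / 135 = 8.1704

8.1704


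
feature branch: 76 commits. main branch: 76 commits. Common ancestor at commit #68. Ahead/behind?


Common ancestor: commit #68
feature commits after divergence: 76 - 68 = 8
main commits after divergence: 76 - 68 = 8
feature is 8 commits ahead of main
main is 8 commits ahead of feature

feature ahead: 8, main ahead: 8


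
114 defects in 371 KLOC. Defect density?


Defect density = defects / KLOC
Defect density = 114 / 371
Defect density = 0.307 defects/KLOC

0.307 defects/KLOC
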